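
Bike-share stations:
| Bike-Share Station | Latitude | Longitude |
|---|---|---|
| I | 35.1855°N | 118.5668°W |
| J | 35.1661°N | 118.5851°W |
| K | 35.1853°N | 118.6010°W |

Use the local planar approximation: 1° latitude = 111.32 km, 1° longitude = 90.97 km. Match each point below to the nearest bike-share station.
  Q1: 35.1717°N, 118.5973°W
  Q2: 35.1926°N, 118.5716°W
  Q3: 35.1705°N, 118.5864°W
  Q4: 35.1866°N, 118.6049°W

Q1 at 35.1717°N, 118.5973°W:
  I: 3.1715 km
  J: 1.2729 km
  K: 1.5509 km
  → nearest: J (1.2729 km)
Q2 at 35.1926°N, 118.5716°W:
  I: 0.9030 km
  J: 3.1954 km
  K: 2.7953 km
  → nearest: I (0.9030 km)
Q3 at 35.1705°N, 118.5864°W:
  I: 2.4428 km
  J: 0.5039 km
  K: 2.1162 km
  → nearest: J (0.5039 km)
Q4 at 35.1866°N, 118.6049°W:
  I: 3.4681 km
  J: 2.9073 km
  K: 0.3832 km
  → nearest: K (0.3832 km)

Q1→J; Q2→I; Q3→J; Q4→K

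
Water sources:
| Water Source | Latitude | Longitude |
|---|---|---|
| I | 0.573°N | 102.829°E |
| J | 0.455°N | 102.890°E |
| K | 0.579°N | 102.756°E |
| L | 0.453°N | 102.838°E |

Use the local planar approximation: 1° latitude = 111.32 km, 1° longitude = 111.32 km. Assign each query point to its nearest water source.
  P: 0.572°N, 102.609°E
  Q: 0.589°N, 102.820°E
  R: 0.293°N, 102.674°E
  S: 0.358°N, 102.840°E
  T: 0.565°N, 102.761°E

P→K; Q→I; R→L; S→L; T→K

P at 0.572°N, 102.609°E:
  I: √((0.001·111.32)² + (0.220·111.32)²) = √(0.01239 + 599.77969) = 24.491 km
  J: √((-0.117·111.32)² + (0.281·111.32)²) = √(169.63604 + 978.49596) = 33.884 km
  K: √((0.007·111.32)² + (0.147·111.32)²) = √(0.60721 + 267.78181) = 16.383 km
  L: √((-0.119·111.32)² + (0.229·111.32)²) = √(175.48513 + 649.85634) = 28.729 km
  → nearest: K (16.383 km)
Q at 0.589°N, 102.820°E:
  I: √((-0.016·111.32)² + (0.009·111.32)²) = √(3.17239 + 1.00376) = 2.044 km
  J: √((-0.134·111.32)² + (0.070·111.32)²) = √(222.51331 + 60.72150) = 16.830 km
  K: √((-0.010·111.32)² + (-0.064·111.32)²) = √(1.23921 + 50.75822) = 7.211 km
  L: √((-0.136·111.32)² + (0.018·111.32)²) = √(229.20507 + 4.01505) = 15.272 km
  → nearest: I (2.044 km)
R at 0.293°N, 102.674°E:
  I: √((0.280·111.32)² + (0.155·111.32)²) = √(971.54396 + 297.72122) = 35.627 km
  J: √((0.162·111.32)² + (0.216·111.32)²) = √(325.21939 + 578.16780) = 30.056 km
  K: √((0.286·111.32)² + (0.082·111.32)²) = √(1013.62768 + 83.32477) = 33.120 km
  L: √((0.160·111.32)² + (0.164·111.32)²) = √(317.23885 + 333.29906) = 25.506 km
  → nearest: L (25.506 km)
S at 0.358°N, 102.840°E:
  I: √((0.215·111.32)² + (-0.011·111.32)²) = √(572.82678 + 1.49945) = 23.965 km
  J: √((0.097·111.32)² + (0.050·111.32)²) = √(116.59767 + 30.98036) = 12.148 km
  K: √((0.221·111.32)² + (-0.084·111.32)²) = √(605.24463 + 87.43896) = 26.319 km
  L: √((0.095·111.32)² + (-0.002·111.32)²) = √(111.83909 + 0.04957) = 10.578 km
  → nearest: L (10.578 km)
T at 0.565°N, 102.761°E:
  I: √((0.008·111.32)² + (0.068·111.32)²) = √(0.79310 + 57.30127) = 7.622 km
  J: √((-0.110·111.32)² + (0.129·111.32)²) = √(149.94492 + 206.21764) = 18.872 km
  K: √((0.014·111.32)² + (-0.005·111.32)²) = √(2.42886 + 0.30980) = 1.655 km
  L: √((-0.112·111.32)² + (0.077·111.32)²) = √(155.44703 + 73.47301) = 15.130 km
  → nearest: K (1.655 km)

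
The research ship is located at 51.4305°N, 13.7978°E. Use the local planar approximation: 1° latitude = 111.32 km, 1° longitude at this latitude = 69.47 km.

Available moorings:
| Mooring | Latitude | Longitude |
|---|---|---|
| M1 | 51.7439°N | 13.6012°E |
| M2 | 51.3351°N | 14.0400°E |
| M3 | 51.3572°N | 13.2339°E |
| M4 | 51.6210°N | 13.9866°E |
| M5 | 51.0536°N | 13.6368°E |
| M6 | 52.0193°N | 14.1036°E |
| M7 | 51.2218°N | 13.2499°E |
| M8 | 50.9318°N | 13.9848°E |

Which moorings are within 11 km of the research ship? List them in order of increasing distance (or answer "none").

none

Distances from 51.4305°N, 13.7978°E:
M1: √((0.3134·111.32)² + (-0.1966·69.47)²) = √(1217.150774 + 186.535555) = 37.4658 km
M2: √((-0.0954·111.32)² + (0.2422·69.47)²) = √(112.782871 + 283.101960) = 19.8969 km
M3: √((-0.0733·111.32)² + (-0.5639·69.47)²) = √(66.581618 + 1534.612696) = 40.0149 km
M4: √((0.1905·111.32)² + (0.1888·69.47)²) = √(449.713946 + 172.027777) = 24.9347 km
M5: √((-0.3769·111.32)² + (-0.1610·69.47)²) = √(1760.348564 + 125.096843) = 43.4217 km
M6: √((0.5888·111.32)² + (0.3058·69.47)²) = √(4296.175340 + 451.304392) = 68.9020 km
M7: √((-0.2087·111.32)² + (-0.5479·69.47)²) = √(539.748313 + 1448.762508) = 44.5927 km
M8: √((-0.4987·111.32)² + (0.1870·69.47)²) = √(3081.946758 + 168.763223) = 57.0150 km
Threshold 11 km: none within range.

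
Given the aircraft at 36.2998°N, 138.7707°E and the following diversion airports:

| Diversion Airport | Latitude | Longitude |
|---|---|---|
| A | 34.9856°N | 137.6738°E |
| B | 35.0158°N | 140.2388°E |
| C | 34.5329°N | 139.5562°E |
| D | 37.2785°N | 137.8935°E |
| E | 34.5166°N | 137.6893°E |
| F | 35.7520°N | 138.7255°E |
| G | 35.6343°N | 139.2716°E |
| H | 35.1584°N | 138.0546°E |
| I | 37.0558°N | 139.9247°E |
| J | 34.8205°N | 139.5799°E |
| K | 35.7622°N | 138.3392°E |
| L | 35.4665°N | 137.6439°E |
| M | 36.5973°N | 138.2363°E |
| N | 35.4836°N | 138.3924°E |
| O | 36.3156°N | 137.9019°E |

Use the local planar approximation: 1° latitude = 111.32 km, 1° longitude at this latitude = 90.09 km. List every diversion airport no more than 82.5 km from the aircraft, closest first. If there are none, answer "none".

M, F, K, O

Distances from 36.2998°N, 138.7707°E:
A: √((-1.3142·111.32)² + (-1.0969·90.09)²) = √(21402.737305 + 9765.337259) = 176.5448 km
B: √((-1.2840·111.32)² + (1.4681·90.09)²) = √(20430.379921 + 17493.006244) = 194.7393 km
C: √((-1.7669·111.32)² + (0.7855·90.09)²) = √(38687.470643 + 5007.783589) = 209.0341 km
D: √((0.9787·111.32)² + (-0.8772·90.09)²) = √(11869.859325 + 6245.258510) = 134.5924 km
E: √((-1.7832·111.32)² + (-1.0814·90.09)²) = √(39404.562162 + 9491.304449) = 221.1241 km
F: √((-0.5478·111.32)² + (-0.0452·90.09)²) = √(3718.694069 + 16.581738) = 61.1169 km
G: √((-0.6655·111.32)² + (0.5009·90.09)²) = √(5488.359046 + 2036.363186) = 86.7452 km
H: √((-1.1414·111.32)² + (-0.7161·90.09)²) = √(16144.408270 + 4161.985102) = 142.5005 km
I: √((0.7560·111.32)² + (1.1540·90.09)²) = √(7082.555499 + 10808.484186) = 133.7574 km
J: √((-1.4793·111.32)² + (0.8092·90.09)²) = √(27118.078266 + 5314.530723) = 180.0906 km
K: √((-0.5376·111.32)² + (-0.4315·90.09)²) = √(3581.499669 + 1511.175048) = 71.3630 km
L: √((-0.8333·111.32)² + (-1.1268·90.09)²) = √(8604.966006 + 10304.972816) = 137.5134 km
M: √((0.2975·111.32)² + (-0.5344·90.09)²) = √(1096.782053 + 2317.853980) = 58.4349 km
N: √((-0.8162·111.32)² + (-0.3783·90.09)²) = √(8255.427661 + 1161.517765) = 97.0409 km
O: √((0.0158·111.32)² + (-0.8688·90.09)²) = √(3.093574 + 6126.222956) = 78.2900 km
Threshold 82.5 km: M (58.4349 km), F (61.1169 km), K (71.3630 km), O (78.2900 km) are within range.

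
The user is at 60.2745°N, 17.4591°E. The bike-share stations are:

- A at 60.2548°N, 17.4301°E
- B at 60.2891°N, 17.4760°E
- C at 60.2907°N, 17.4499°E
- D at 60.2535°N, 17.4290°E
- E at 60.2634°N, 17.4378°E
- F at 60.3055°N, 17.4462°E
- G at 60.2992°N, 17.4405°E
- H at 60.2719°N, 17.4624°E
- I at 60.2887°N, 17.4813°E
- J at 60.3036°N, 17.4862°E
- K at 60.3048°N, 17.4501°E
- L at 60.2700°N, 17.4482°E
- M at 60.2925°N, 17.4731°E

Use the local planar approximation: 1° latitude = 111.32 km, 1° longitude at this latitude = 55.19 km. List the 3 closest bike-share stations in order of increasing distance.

H, L, E

Distances from 60.2745°N, 17.4591°E:
A: 2.7149 km
B: 1.8739 km
C: 1.8735 km
D: 2.8679 km
E: 1.7055 km
F: 3.5236 km
G: 2.9350 km
H: 0.3420 km
I: 2.0000 km
J: 3.5680 km
K: 3.4094 km
L: 0.7828 km
M: 2.1476 km
Sorted: H (0.3420 km) < L (0.7828 km) < E (1.7055 km) < C (1.8735 km) < B (1.8739 km) < …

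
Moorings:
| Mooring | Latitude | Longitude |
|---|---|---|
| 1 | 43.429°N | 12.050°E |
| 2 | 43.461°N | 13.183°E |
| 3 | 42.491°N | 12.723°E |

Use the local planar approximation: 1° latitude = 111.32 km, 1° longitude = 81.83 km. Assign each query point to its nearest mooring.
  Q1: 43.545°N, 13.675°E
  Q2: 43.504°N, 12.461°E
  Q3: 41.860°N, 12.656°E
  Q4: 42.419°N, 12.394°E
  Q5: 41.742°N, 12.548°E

Q1→2; Q2→1; Q3→3; Q4→3; Q5→3

Q1 at 43.545°N, 13.675°E:
  1: 133.599 km
  2: 41.332 km
  3: 140.838 km
  → nearest: 2 (41.332 km)
Q2 at 43.504°N, 12.461°E:
  1: 34.653 km
  2: 59.275 km
  3: 114.787 km
  → nearest: 1 (34.653 km)
Q3 at 41.860°N, 12.656°E:
  1: 181.564 km
  2: 183.366 km
  3: 70.457 km
  → nearest: 3 (70.457 km)
Q4 at 42.419°N, 12.394°E:
  1: 115.903 km
  2: 132.753 km
  3: 28.090 km
  → nearest: 3 (28.090 km)
Q5 at 41.742°N, 12.548°E:
  1: 192.167 km
  2: 198.289 km
  3: 84.599 km
  → nearest: 3 (84.599 km)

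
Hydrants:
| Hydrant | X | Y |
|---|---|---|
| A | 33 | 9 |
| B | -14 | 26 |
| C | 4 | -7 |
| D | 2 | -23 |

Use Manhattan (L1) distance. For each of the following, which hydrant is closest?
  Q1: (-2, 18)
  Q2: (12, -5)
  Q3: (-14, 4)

Q1 at (-2, 18):
  A: 44
  B: 20
  C: 31
  D: 45
  → nearest: B (20)
Q2 at (12, -5):
  A: 35
  B: 57
  C: 10
  D: 28
  → nearest: C (10)
Q3 at (-14, 4):
  A: 52
  B: 22
  C: 29
  D: 43
  → nearest: B (22)

Q1→B; Q2→C; Q3→B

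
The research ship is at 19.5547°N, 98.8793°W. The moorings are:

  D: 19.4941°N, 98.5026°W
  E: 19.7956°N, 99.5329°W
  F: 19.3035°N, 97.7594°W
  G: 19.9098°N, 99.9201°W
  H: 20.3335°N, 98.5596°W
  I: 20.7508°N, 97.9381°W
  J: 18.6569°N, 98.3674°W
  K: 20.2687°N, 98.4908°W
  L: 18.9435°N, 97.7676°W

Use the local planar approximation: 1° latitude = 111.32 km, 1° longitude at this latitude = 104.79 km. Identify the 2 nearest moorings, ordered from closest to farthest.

D, E

Distances from 19.5547°N, 98.8793°W:
D: 40.0467 km
E: 73.5536 km
F: 120.6400 km
G: 116.0081 km
H: 92.9437 km
I: 165.6998 km
J: 113.4288 km
K: 89.3020 km
L: 134.9088 km
Sorted: D (40.0467 km) < E (73.5536 km) < K (89.3020 km) < H (92.9437 km) < …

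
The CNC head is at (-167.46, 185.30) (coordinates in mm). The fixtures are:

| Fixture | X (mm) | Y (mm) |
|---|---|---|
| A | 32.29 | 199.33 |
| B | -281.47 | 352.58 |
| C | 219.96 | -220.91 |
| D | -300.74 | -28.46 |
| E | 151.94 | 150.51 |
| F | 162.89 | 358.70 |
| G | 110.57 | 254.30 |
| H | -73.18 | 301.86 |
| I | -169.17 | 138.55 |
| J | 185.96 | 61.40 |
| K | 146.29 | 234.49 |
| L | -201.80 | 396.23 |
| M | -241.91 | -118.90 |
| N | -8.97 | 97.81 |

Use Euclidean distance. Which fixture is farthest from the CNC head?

C

Distances from (-167.46, 185.30):
A: √((199.75)² + (14.03)²) = √(39900.0625 + 196.8409) = 200.24 mm
B: √((-114.01)² + (167.28)²) = √(12998.2801 + 27982.5984) = 202.44 mm
C: √((387.42)² + (-406.21)²) = √(150094.2564 + 165006.5641) = 561.34 mm
D: √((-133.28)² + (-213.76)²) = √(17763.5584 + 45693.3376) = 251.91 mm
E: √((319.40)² + (-34.79)²) = √(102016.3600 + 1210.3441) = 321.29 mm
F: √((330.35)² + (173.40)²) = √(109131.1225 + 30067.5600) = 373.09 mm
G: √((278.03)² + (69.00)²) = √(77300.6809 + 4761.0000) = 286.46 mm
H: √((94.28)² + (116.56)²) = √(8888.7184 + 13586.2336) = 149.92 mm
I: √((-1.71)² + (-46.75)²) = √(2.9241 + 2185.5625) = 46.78 mm
J: √((353.42)² + (-123.90)²) = √(124905.6964 + 15351.2100) = 374.51 mm
K: √((313.75)² + (49.19)²) = √(98439.0625 + 2419.6561) = 317.58 mm
L: √((-34.34)² + (210.93)²) = √(1179.2356 + 44491.4649) = 213.71 mm
M: √((-74.45)² + (-304.20)²) = √(5542.8025 + 92537.6400) = 313.18 mm
N: √((158.49)² + (-87.49)²) = √(25119.0801 + 7654.5001) = 181.03 mm
Maximum: C at 561.34 mm.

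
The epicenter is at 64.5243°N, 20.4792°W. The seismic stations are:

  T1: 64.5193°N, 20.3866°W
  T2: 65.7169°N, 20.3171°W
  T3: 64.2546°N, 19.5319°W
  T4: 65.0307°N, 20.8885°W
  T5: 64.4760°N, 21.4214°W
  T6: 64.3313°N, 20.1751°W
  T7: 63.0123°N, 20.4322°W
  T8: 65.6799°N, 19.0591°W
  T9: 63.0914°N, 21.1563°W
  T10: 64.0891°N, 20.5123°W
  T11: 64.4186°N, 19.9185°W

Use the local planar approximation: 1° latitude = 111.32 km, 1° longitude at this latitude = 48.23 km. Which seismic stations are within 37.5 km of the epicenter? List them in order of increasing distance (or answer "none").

Distances from 64.5243°N, 20.4792°W:
T1: 4.5006 km
T2: 132.9902 km
T3: 54.6699 km
T4: 59.7289 km
T5: 45.7593 km
T6: 26.0136 km
T7: 168.3311 km
T8: 145.7384 km
T9: 162.8190 km
T10: 48.4728 km
T11: 29.4915 km
Threshold 37.5 km: T1 (4.5006 km), T6 (26.0136 km), T11 (29.4915 km) are within range.

T1, T6, T11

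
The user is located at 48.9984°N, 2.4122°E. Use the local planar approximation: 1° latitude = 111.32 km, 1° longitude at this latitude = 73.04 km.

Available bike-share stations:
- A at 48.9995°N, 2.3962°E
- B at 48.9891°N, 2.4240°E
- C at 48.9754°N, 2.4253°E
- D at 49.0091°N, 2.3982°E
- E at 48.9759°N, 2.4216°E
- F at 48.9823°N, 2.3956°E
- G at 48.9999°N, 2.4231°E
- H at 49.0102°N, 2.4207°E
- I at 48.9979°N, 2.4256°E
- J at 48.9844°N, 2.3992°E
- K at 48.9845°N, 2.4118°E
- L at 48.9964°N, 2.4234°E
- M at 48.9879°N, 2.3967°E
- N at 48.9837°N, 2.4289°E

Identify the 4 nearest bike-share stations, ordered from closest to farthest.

Distances from 48.9984°N, 2.4122°E:
A: √((0.0011·111.32)² + (-0.0160·73.04)²) = √(0.014994 + 1.365719) = 1.1750 km
B: √((-0.0093·111.32)² + (0.0118·73.04)²) = √(1.071796 + 0.742823) = 1.3471 km
C: √((-0.0230·111.32)² + (0.0131·73.04)²) = √(6.555443 + 0.915512) = 2.7333 km
D: √((0.0107·111.32)² + (-0.0140·73.04)²) = √(1.418776 + 1.045629) = 1.5698 km
E: √((-0.0225·111.32)² + (0.0094·73.04)²) = √(6.273522 + 0.471387) = 2.5971 km
F: √((-0.0161·111.32)² + (-0.0166·73.04)²) = √(3.212167 + 1.470069) = 2.1638 km
G: √((0.0015·111.32)² + (0.0109·73.04)²) = √(0.027882 + 0.633833) = 0.8135 km
H: √((0.0118·111.32)² + (0.0085·73.04)²) = √(1.725482 + 0.385442) = 1.4529 km
I: √((-0.0005·111.32)² + (0.0134·73.04)²) = √(0.003098 + 0.957924) = 0.9803 km
J: √((-0.0140·111.32)² + (-0.0130·73.04)²) = √(2.428860 + 0.901588) = 1.8250 km
K: √((-0.0139·111.32)² + (-0.0004·73.04)²) = √(2.394286 + 0.000854) = 1.5476 km
L: √((-0.0020·111.32)² + (0.0112·73.04)²) = √(0.049569 + 0.669203) = 0.8478 km
M: √((-0.0105·111.32)² + (-0.0155·73.04)²) = √(1.366234 + 1.281696) = 1.6272 km
N: √((-0.0147·111.32)² + (0.0167·73.04)²) = √(2.677818 + 1.487834) = 2.0410 km
Sorted: G (0.8135 km) < L (0.8478 km) < I (0.9803 km) < A (1.1750 km) < B (1.3471 km) < H (1.4529 km) < …

G, L, I, A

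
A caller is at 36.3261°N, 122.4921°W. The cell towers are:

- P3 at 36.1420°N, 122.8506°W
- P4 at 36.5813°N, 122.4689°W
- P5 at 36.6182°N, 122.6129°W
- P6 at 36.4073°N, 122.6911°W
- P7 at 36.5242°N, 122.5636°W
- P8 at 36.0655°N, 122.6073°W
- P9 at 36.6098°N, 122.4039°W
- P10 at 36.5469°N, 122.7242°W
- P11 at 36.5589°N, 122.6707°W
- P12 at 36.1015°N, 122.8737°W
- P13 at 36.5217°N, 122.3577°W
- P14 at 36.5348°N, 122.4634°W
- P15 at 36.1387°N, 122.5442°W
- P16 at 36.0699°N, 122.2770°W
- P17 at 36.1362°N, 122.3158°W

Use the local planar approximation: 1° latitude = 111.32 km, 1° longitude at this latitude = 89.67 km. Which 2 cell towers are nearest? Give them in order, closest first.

P6, P15

Distances from 36.3261°N, 122.4921°W:
P3: 38.1237 km
P4: 28.4849 km
P5: 34.2734 km
P6: 20.0032 km
P7: 22.9656 km
P8: 30.7943 km
P9: 32.5567 km
P10: 32.2072 km
P11: 30.4645 km
P12: 42.3792 km
P13: 24.8869 km
P14: 23.3746 km
P15: 21.3781 km
P16: 34.4301 km
P17: 26.3971 km
Sorted: P6 (20.0032 km) < P15 (21.3781 km) < P7 (22.9656 km) < P14 (23.3746 km) < …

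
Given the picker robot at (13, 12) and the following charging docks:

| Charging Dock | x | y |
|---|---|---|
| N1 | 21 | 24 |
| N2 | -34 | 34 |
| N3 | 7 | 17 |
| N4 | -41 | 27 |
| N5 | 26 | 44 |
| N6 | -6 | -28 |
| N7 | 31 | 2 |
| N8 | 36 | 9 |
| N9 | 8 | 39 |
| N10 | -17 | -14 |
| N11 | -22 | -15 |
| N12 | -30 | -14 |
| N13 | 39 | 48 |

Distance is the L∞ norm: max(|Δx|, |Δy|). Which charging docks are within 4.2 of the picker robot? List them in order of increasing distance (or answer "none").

Distances from (13, 12):
N1: max(|8|, |12|) = 12
N2: max(|-47|, |22|) = 47
N3: max(|-6|, |5|) = 6
N4: max(|-54|, |15|) = 54
N5: max(|13|, |32|) = 32
N6: max(|-19|, |-40|) = 40
N7: max(|18|, |-10|) = 18
N8: max(|23|, |-3|) = 23
N9: max(|-5|, |27|) = 27
N10: max(|-30|, |-26|) = 30
N11: max(|-35|, |-27|) = 35
N12: max(|-43|, |-26|) = 43
N13: max(|26|, |36|) = 36
Threshold 4.2: none within range.

none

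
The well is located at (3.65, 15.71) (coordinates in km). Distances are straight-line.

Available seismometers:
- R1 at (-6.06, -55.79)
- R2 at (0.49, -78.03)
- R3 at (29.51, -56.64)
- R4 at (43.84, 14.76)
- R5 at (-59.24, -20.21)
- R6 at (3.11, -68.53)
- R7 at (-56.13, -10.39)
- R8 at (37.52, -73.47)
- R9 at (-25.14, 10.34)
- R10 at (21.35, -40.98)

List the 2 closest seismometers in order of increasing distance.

R9, R4

Distances from (3.65, 15.71):
R1: √((-9.71)² + (-71.50)²) = √(94.2841 + 5112.2500) = 72.16 km
R2: √((-3.16)² + (-93.74)²) = √(9.9856 + 8787.1876) = 93.79 km
R3: √((25.86)² + (-72.35)²) = √(668.7396 + 5234.5225) = 76.83 km
R4: √((40.19)² + (-0.95)²) = √(1615.2361 + 0.9025) = 40.20 km
R5: √((-62.89)² + (-35.92)²) = √(3955.1521 + 1290.2464) = 72.43 km
R6: √((-0.54)² + (-84.24)²) = √(0.2916 + 7096.3776) = 84.24 km
R7: √((-59.78)² + (-26.10)²) = √(3573.6484 + 681.2100) = 65.23 km
R8: √((33.87)² + (-89.18)²) = √(1147.1769 + 7953.0724) = 95.40 km
R9: √((-28.79)² + (-5.37)²) = √(828.8641 + 28.8369) = 29.29 km
R10: √((17.70)² + (-56.69)²) = √(313.2900 + 3213.7561) = 59.39 km
Sorted: R9 (29.29 km) < R4 (40.20 km) < R10 (59.39 km) < R7 (65.23 km) < …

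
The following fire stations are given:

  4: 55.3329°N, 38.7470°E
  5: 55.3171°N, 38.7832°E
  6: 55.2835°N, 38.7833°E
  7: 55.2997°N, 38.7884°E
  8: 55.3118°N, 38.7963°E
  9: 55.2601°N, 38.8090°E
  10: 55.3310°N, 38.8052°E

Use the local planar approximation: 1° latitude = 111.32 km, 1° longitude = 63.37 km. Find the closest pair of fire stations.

Pairwise distances:
4–5: √((-0.0158·111.32)² + (0.0362·63.37)²) = √(3.093574 + 5.262408) = 2.8907 km
4–6: √((-0.0494·111.32)² + (0.0363·63.37)²) = √(30.241289 + 5.291523) = 5.9609 km
4–7: √((-0.0332·111.32)² + (0.0414·63.37)²) = √(13.659115 + 6.882847) = 4.5323 km
4–8: √((-0.0211·111.32)² + (0.0493·63.37)²) = √(5.517106 + 9.760257) = 3.9086 km
4–9: √((-0.0728·111.32)² + (0.0620·63.37)²) = √(65.676372 + 15.436570) = 9.0063 km
4–10: √((-0.0019·111.32)² + (0.0582·63.37)²) = √(0.044736 + 13.602332) = 3.6942 km
5–6: √((-0.0336·111.32)² + (0.0001·63.37)²) = √(13.990233 + 0.000040) = 3.7404 km
5–7: √((-0.0174·111.32)² + (0.0052·63.37)²) = √(3.751845 + 0.108586) = 1.9648 km
5–8: √((-0.0053·111.32)² + (0.0131·63.37)²) = √(0.348095 + 0.689144) = 1.0184 km
5–9: √((-0.0570·111.32)² + (0.0258·63.37)²) = √(40.262071 + 2.673048) = 6.5525 km
5–10: √((0.0139·111.32)² + (0.0220·63.37)²) = √(2.394286 + 1.943626) = 2.0828 km
6–7: √((0.0162·111.32)² + (0.0051·63.37)²) = √(3.252194 + 0.104450) = 1.8321 km
6–8: √((0.0283·111.32)² + (0.0130·63.37)²) = √(9.924743 + 0.678663) = 3.2563 km
6–9: √((-0.0234·111.32)² + (0.0257·63.37)²) = √(6.785441 + 2.652367) = 3.0721 km
6–10: √((0.0475·111.32)² + (0.0219·63.37)²) = √(27.959771 + 1.925997) = 5.4668 km
7–8: √((0.0121·111.32)² + (0.0079·63.37)²) = √(1.814334 + 0.250623) = 1.4370 km
7–9: √((-0.0396·111.32)² + (0.0206·63.37)²) = √(19.432862 + 1.704127) = 4.5975 km
7–10: √((0.0313·111.32)² + (0.0168·63.37)²) = √(12.140458 + 1.133407) = 3.6433 km
8–9: √((-0.0517·111.32)² + (0.0127·63.37)²) = √(33.122833 + 0.647701) = 5.8112 km
8–10: √((0.0192·111.32)² + (0.0089·63.37)²) = √(4.568239 + 0.318088) = 2.2105 km
9–10: √((0.0709·111.32)² + (-0.0038·63.37)²) = √(62.292945 + 0.057988) = 7.8963 km
Closest pair: 5–8 at 1.0184 km.

5 and 8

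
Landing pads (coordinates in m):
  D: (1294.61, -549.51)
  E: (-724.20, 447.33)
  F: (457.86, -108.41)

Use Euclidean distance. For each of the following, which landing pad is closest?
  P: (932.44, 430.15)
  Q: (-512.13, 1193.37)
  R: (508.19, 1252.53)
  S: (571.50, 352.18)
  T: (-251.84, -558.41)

P→F; Q→E; R→F; S→F; T→F

P at (932.44, 430.15):
  D: √((362.17)² + (-979.66)²) = √(131167.1089 + 959733.7156) = 1044.46 m
  E: √((-1656.64)² + (17.18)²) = √(2744456.0896 + 295.1524) = 1656.73 m
  F: √((-474.58)² + (-538.56)²) = √(225226.1764 + 290046.8736) = 717.83 m
  → nearest: F (717.83 m)
Q at (-512.13, 1193.37):
  D: √((1806.74)² + (-1742.88)²) = √(3264309.4276 + 3037630.6944) = 2510.37 m
  E: √((-212.07)² + (-746.04)²) = √(44973.6849 + 556575.6816) = 775.60 m
  F: √((969.99)² + (-1301.78)²) = √(940880.6001 + 1694631.1684) = 1623.43 m
  → nearest: E (775.60 m)
R at (508.19, 1252.53):
  D: √((786.42)² + (-1802.04)²) = √(618456.4164 + 3247348.1616) = 1966.16 m
  E: √((-1232.39)² + (-805.20)²) = √(1518785.1121 + 648347.0400) = 1472.12 m
  F: √((-50.33)² + (-1360.94)²) = √(2533.1089 + 1852157.6836) = 1361.87 m
  → nearest: F (1361.87 m)
S at (571.50, 352.18):
  D: √((723.11)² + (-901.69)²) = √(522888.0721 + 813044.8561) = 1155.83 m
  E: √((-1295.70)² + (95.15)²) = √(1678838.4900 + 9053.5225) = 1299.19 m
  F: √((-113.64)² + (-460.59)²) = √(12914.0496 + 212143.1481) = 474.40 m
  → nearest: F (474.40 m)
T at (-251.84, -558.41):
  D: √((1546.45)² + (8.90)²) = √(2391507.6025 + 79.2100) = 1546.48 m
  E: √((-472.36)² + (1005.74)²) = √(223123.9696 + 1011512.9476) = 1111.14 m
  F: √((709.70)² + (450.00)²) = √(503674.0900 + 202500.0000) = 840.34 m
  → nearest: F (840.34 m)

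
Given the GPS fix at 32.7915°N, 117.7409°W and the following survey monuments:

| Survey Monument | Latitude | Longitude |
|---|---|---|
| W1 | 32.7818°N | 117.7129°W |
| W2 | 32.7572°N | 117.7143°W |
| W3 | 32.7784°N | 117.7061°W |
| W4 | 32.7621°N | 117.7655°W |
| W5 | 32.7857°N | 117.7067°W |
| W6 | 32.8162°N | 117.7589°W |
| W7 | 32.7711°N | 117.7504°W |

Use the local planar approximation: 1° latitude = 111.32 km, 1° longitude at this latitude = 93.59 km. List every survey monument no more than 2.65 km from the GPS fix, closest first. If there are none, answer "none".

Distances from 32.7915°N, 117.7409°W:
W1: √((-0.0097·111.32)² + (0.0280·93.59)²) = √(1.165977 + 6.867125) = 2.8343 km
W2: √((-0.0343·111.32)² + (0.0266·93.59)²) = √(14.579232 + 6.197580) = 4.5582 km
W3: √((-0.0131·111.32)² + (0.0348·93.59)²) = √(2.126616 + 10.607606) = 3.5685 km
W4: √((-0.0294·111.32)² + (-0.0246·93.59)²) = √(10.711272 + 5.300650) = 4.0015 km
W5: √((-0.0058·111.32)² + (0.0342·93.59)²) = √(0.416872 + 10.244980) = 3.2652 km
W6: √((0.0247·111.32)² + (-0.0180·93.59)²) = √(7.560322 + 2.837945) = 3.2246 km
W7: √((-0.0204·111.32)² + (-0.0095·93.59)²) = √(5.157114 + 0.790508) = 2.4388 km
Threshold 2.65 km: W7 (2.4388 km) is within range.

W7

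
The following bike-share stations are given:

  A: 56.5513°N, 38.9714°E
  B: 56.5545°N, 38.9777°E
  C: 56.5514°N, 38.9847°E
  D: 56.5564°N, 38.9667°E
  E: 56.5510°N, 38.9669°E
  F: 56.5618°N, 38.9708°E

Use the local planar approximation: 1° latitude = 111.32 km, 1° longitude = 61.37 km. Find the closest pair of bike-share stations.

Pairwise distances:
A–B: √((0.0032·111.32)² + (0.0063·61.37)²) = √(0.126896 + 0.149484) = 0.5257 km
A–C: √((0.0001·111.32)² + (0.0133·61.37)²) = √(0.000124 + 0.666217) = 0.8163 km
A–D: √((0.0051·111.32)² + (-0.0047·61.37)²) = √(0.322320 + 0.083197) = 0.6368 km
A–E: √((-0.0003·111.32)² + (-0.0045·61.37)²) = √(0.001115 + 0.076267) = 0.2782 km
A–F: √((0.0105·111.32)² + (-0.0006·61.37)²) = √(1.366234 + 0.001356) = 1.1694 km
B–C: √((-0.0031·111.32)² + (0.0070·61.37)²) = √(0.119088 + 0.184548) = 0.5510 km
B–D: √((0.0019·111.32)² + (-0.0110·61.37)²) = √(0.044736 + 0.455720) = 0.7074 km
B–E: √((-0.0035·111.32)² + (-0.0108·61.37)²) = √(0.151804 + 0.439299) = 0.7688 km
B–F: √((0.0073·111.32)² + (-0.0069·61.37)²) = √(0.660377 + 0.179312) = 0.9163 km
C–D: √((0.0050·111.32)² + (-0.0180·61.37)²) = √(0.309804 + 1.220274) = 1.2370 km
C–E: √((-0.0004·111.32)² + (-0.0178·61.37)²) = √(0.001983 + 1.193307) = 1.0933 km
C–F: √((0.0104·111.32)² + (-0.0139·61.37)²) = √(1.340334 + 0.727682) = 1.4381 km
D–E: √((-0.0054·111.32)² + (0.0002·61.37)²) = √(0.361355 + 0.000151) = 0.6013 km
D–F: √((0.0054·111.32)² + (0.0041·61.37)²) = √(0.361355 + 0.063311) = 0.6517 km
E–F: √((0.0108·111.32)² + (0.0039·61.37)²) = √(1.445419 + 0.057285) = 1.2258 km
Closest pair: A–E at 0.2782 km.

A and E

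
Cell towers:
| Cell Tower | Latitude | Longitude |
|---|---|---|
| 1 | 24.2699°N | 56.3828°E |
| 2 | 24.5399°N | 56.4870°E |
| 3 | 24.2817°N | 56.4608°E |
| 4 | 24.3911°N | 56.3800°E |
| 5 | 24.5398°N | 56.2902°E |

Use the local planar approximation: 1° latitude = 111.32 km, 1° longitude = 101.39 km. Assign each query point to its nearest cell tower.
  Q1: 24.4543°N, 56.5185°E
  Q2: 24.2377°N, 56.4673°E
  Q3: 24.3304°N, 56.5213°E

Q1 at 24.4543°N, 56.5185°E:
  1: √((-0.1844·111.32)² + (-0.1357·101.39)²) = √(421.374479 + 189.299707) = 24.7118 km
  2: √((0.0856·111.32)² + (-0.0315·101.39)²) = √(90.801689 + 10.200263) = 10.0500 km
  3: √((-0.1726·111.32)² + (-0.0577·101.39)²) = √(369.171340 + 34.224875) = 20.0847 km
  4: √((-0.0632·111.32)² + (-0.1385·101.39)²) = √(49.497191 + 197.192228) = 15.7063 km
  5: √((0.0855·111.32)² + (-0.2283·101.39)²) = √(90.589659 + 535.799210) = 25.0278 km
  → nearest: 2 (10.0500 km)
Q2 at 24.2377°N, 56.4673°E:
  1: √((0.0322·111.32)² + (-0.0845·101.39)²) = √(12.848669 + 73.401285) = 9.2871 km
  2: √((0.3022·111.32)² + (0.0197·101.39)²) = √(1131.710422 + 3.989539) = 33.7001 km
  3: √((0.0440·111.32)² + (-0.0065·101.39)²) = √(23.991188 + 0.434327) = 4.9422 km
  4: √((0.1534·111.32)² + (-0.0873·101.39)²) = √(291.606442 + 78.346344) = 19.2342 km
  5: √((0.3021·111.32)² + (-0.1771·101.39)²) = √(1130.961565 + 322.424005) = 38.1233 km
  → nearest: 3 (4.9422 km)
Q3 at 24.3304°N, 56.5213°E:
  1: √((-0.0605·111.32)² + (-0.1385·101.39)²) = √(45.358339 + 197.192228) = 15.5740 km
  2: √((0.2095·111.32)² + (-0.0343·101.39)²) = √(543.894228 + 12.094237) = 23.5794 km
  3: √((-0.0487·111.32)² + (-0.0605·101.39)²) = √(29.390320 + 37.627121) = 8.1864 km
  4: √((0.0607·111.32)² + (-0.1413·101.39)²) = √(45.658725 + 205.245938) = 15.8400 km
  5: √((0.2094·111.32)² + (-0.2311·101.39)²) = √(543.375121 + 549.022492) = 33.0514 km
  → nearest: 3 (8.1864 km)

Q1→2; Q2→3; Q3→3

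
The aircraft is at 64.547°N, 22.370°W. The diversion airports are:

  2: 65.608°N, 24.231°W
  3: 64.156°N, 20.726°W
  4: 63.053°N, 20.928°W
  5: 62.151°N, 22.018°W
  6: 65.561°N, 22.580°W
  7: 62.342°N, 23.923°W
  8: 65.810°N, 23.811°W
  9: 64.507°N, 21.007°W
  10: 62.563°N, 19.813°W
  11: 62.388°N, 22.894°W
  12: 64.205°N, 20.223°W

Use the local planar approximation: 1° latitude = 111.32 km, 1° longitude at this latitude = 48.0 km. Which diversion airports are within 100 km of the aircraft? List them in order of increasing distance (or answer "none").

9, 3

Distances from 64.547°N, 22.370°W:
2: √((1.061·111.32)² + (-1.861·48.0)²) = √(13950.09493 + 7979.49158) = 148.086 km
3: √((-0.391·111.32)² + (1.644·48.0)²) = √(1894.52312 + 6227.10374) = 90.120 km
4: √((-1.494·111.32)² + (1.442·48.0)²) = √(27659.70795 + 4790.85466) = 180.140 km
5: √((-2.396·111.32)² + (0.352·48.0)²) = √(71141.00936 + 285.47482) = 267.257 km
6: √((1.014·111.32)² + (-0.210·48.0)²) = √(12741.55125 + 101.60640) = 113.328 km
7: √((-2.205·111.32)² + (-1.553·48.0)²) = √(60250.90615 + 5556.80794) = 256.530 km
8: √((1.263·111.32)² + (-1.441·48.0)²) = √(19767.56140 + 4784.21222) = 156.690 km
9: √((-0.040·111.32)² + (1.363·48.0)²) = √(19.82743 + 4280.29978) = 65.575 km
10: √((-1.984·111.32)² + (2.557·48.0)²) = √(48778.64487 + 15064.12570) = 252.671 km
11: √((-2.159·111.32)² + (-0.524·48.0)²) = √(57763.25792 + 632.62310) = 241.652 km
12: √((-0.342·111.32)² + (2.147·48.0)²) = √(1449.43454 + 10620.53914) = 109.863 km
Threshold 100 km: 9 (65.575 km), 3 (90.120 km) are within range.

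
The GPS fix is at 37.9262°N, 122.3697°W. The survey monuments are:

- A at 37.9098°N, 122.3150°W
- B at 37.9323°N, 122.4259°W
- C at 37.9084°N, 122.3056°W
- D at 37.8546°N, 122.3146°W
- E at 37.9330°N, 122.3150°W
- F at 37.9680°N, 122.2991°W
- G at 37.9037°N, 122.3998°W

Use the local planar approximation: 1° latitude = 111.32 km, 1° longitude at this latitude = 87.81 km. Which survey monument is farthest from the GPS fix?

D

Distances from 37.9262°N, 122.3697°W:
A: √((-0.0164·111.32)² + (0.0547·87.81)²) = √(3.332991 + 23.070797) = 5.1385 km
B: √((0.0061·111.32)² + (-0.0562·87.81)²) = √(0.461112 + 24.353455) = 4.9814 km
C: √((-0.0178·111.32)² + (0.0641·87.81)²) = √(3.926326 + 31.681374) = 5.9672 km
D: √((-0.0716·111.32)² + (0.0551·87.81)²) = √(63.529062 + 23.409447) = 9.3241 km
E: √((0.0068·111.32)² + (0.0547·87.81)²) = √(0.573013 + 23.070797) = 4.8625 km
F: √((0.0418·111.32)² + (0.0706·87.81)²) = √(21.652047 + 38.432387) = 7.7514 km
G: √((-0.0225·111.32)² + (-0.0301·87.81)²) = √(6.273522 + 6.985877) = 3.6413 km
Maximum: D at 9.3241 km.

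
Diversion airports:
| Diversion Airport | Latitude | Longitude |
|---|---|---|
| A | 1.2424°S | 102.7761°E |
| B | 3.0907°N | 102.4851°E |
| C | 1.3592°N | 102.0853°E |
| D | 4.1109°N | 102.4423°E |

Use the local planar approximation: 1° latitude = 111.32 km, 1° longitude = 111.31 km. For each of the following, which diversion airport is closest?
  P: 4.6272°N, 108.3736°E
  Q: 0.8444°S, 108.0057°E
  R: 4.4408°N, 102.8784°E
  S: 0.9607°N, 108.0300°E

P at 4.6272°N, 108.3736°E:
  A: √((-5.8696·111.32)² + (-5.5975·111.31)²) = √(426936.619945 + 388200.928682) = 902.8497 km
  B: √((-1.5365·111.32)² + (-5.8885·111.31)²) = √(29255.769425 + 429613.306393) = 677.3988 km
  C: √((-3.2680·111.32)² + (-6.2883·111.31)²) = √(132345.899815 + 489930.944633) = 788.8453 km
  D: √((-0.5163·111.32)² + (-5.9313·111.31)²) = √(3303.319989 + 435881.209330) = 662.7100 km
  → nearest: D (662.7100 km)
Q at 0.8444°S, 108.0057°E:
  A: √((-0.3980·111.32)² + (-5.2296·111.31)²) = √(1962.964925 + 338848.298665) = 583.7904 km
  B: √((3.9351·111.32)² + (-5.5206·111.31)²) = √(191892.473894 + 377607.774798) = 754.6524 km
  C: √((2.2036·111.32)² + (-5.9204·111.31)²) = √(60174.421354 + 434280.636232) = 703.1750 km
  D: √((4.9553·111.32)² + (-5.5634·111.31)²) = √(304289.032963 + 383485.491524) = 829.3217 km
  → nearest: A (583.7904 km)
R at 4.4408°N, 102.8784°E:
  A: √((-5.6832·111.32)² + (-0.1023·111.31)²) = √(400250.861022 + 129.664065) = 632.7563 km
  B: √((-1.3501·111.32)² + (-0.3933·111.31)²) = √(22588.025526 + 1916.532809) = 156.5393 km
  C: √((-3.0816·111.32)² + (-0.7931·111.31)²) = √(117678.988343 + 7793.351514) = 354.2208 km
  D: √((-0.3299·111.32)² + (-0.4361·111.31)²) = √(1348.686550 + 2356.354016) = 60.8690 km
  → nearest: D (60.8690 km)
S at 0.9607°N, 108.0300°E:
  A: √((-2.2031·111.32)² + (-5.2539·111.31)²) = √(60147.117127 + 342004.618021) = 634.1543 km
  B: √((2.1300·111.32)² + (-5.5449·111.31)²) = √(56221.910855 + 380939.319782) = 661.1817 km
  C: √((0.3985·111.32)² + (-5.9447·111.31)²) = √(1967.900095 + 437852.920755) = 663.1899 km
  D: √((3.1502·111.32)² + (-5.5877·111.31)²) = √(122976.647559 + 386842.808524) = 714.0164 km
  → nearest: A (634.1543 km)

P→D; Q→A; R→D; S→A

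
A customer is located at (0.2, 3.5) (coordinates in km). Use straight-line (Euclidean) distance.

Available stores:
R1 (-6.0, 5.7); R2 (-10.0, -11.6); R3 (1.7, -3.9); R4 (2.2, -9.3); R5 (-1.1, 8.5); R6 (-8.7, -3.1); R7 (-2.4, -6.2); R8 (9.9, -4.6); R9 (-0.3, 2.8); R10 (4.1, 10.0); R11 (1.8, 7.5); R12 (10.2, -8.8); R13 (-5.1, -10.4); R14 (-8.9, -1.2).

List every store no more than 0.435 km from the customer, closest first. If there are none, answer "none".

none

Distances from (0.2, 3.5):
R1: 6.58 km
R2: 18.22 km
R3: 7.55 km
R4: 12.96 km
R5: 5.17 km
R6: 11.08 km
R7: 10.04 km
R8: 12.64 km
R9: 0.86 km
R10: 7.58 km
R11: 4.31 km
R12: 15.85 km
R13: 14.88 km
R14: 10.24 km
Threshold 0.435 km: none within range.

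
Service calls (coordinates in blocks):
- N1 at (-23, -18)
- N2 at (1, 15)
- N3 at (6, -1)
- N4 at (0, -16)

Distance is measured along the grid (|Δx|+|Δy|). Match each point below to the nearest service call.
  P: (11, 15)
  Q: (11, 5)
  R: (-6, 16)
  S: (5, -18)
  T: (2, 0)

P→N2; Q→N3; R→N2; S→N4; T→N3

P at (11, 15):
  N1: |-34| + |-33| = 34 + 33 = 67 blocks
  N2: |-10| + |0| = 10 + 0 = 10 blocks
  N3: |-5| + |-16| = 5 + 16 = 21 blocks
  N4: |-11| + |-31| = 11 + 31 = 42 blocks
  → nearest: N2 (10 blocks)
Q at (11, 5):
  N1: |-34| + |-23| = 34 + 23 = 57 blocks
  N2: |-10| + |10| = 10 + 10 = 20 blocks
  N3: |-5| + |-6| = 5 + 6 = 11 blocks
  N4: |-11| + |-21| = 11 + 21 = 32 blocks
  → nearest: N3 (11 blocks)
R at (-6, 16):
  N1: |-17| + |-34| = 17 + 34 = 51 blocks
  N2: |7| + |-1| = 7 + 1 = 8 blocks
  N3: |12| + |-17| = 12 + 17 = 29 blocks
  N4: |6| + |-32| = 6 + 32 = 38 blocks
  → nearest: N2 (8 blocks)
S at (5, -18):
  N1: |-28| + |0| = 28 + 0 = 28 blocks
  N2: |-4| + |33| = 4 + 33 = 37 blocks
  N3: |1| + |17| = 1 + 17 = 18 blocks
  N4: |-5| + |2| = 5 + 2 = 7 blocks
  → nearest: N4 (7 blocks)
T at (2, 0):
  N1: |-25| + |-18| = 25 + 18 = 43 blocks
  N2: |-1| + |15| = 1 + 15 = 16 blocks
  N3: |4| + |-1| = 4 + 1 = 5 blocks
  N4: |-2| + |-16| = 2 + 16 = 18 blocks
  → nearest: N3 (5 blocks)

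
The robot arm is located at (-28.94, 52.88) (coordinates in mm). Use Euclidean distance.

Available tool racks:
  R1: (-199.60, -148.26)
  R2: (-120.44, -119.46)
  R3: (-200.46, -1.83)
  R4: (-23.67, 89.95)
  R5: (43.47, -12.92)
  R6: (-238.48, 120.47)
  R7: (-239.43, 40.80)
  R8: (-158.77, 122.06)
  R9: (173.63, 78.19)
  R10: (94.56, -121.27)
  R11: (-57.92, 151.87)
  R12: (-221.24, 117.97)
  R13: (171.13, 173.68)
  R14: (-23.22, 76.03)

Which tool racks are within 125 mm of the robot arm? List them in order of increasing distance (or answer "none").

Distances from (-28.94, 52.88):
R1: √((-170.66)² + (-201.14)²) = √(29124.8356 + 40457.2996) = 263.78 mm
R2: √((-91.50)² + (-172.34)²) = √(8372.2500 + 29701.0756) = 195.12 mm
R3: √((-171.52)² + (-54.71)²) = √(29419.1104 + 2993.1841) = 180.03 mm
R4: √((5.27)² + (37.07)²) = √(27.7729 + 1374.1849) = 37.44 mm
R5: √((72.41)² + (-65.80)²) = √(5243.2081 + 4329.6400) = 97.84 mm
R6: √((-209.54)² + (67.59)²) = √(43907.0116 + 4568.4081) = 220.17 mm
R7: √((-210.49)² + (-12.08)²) = √(44306.0401 + 145.9264) = 210.84 mm
R8: √((-129.83)² + (69.18)²) = √(16855.8289 + 4785.8724) = 147.11 mm
R9: √((202.57)² + (25.31)²) = √(41034.6049 + 640.5961) = 204.15 mm
R10: √((123.50)² + (-174.15)²) = √(15252.2500 + 30328.2225) = 213.50 mm
R11: √((-28.98)² + (98.99)²) = √(839.8404 + 9799.0201) = 103.14 mm
R12: √((-192.30)² + (65.09)²) = √(36979.2900 + 4236.7081) = 203.02 mm
R13: √((200.07)² + (120.80)²) = √(40028.0049 + 14592.6400) = 233.71 mm
R14: √((5.72)² + (23.15)²) = √(32.7184 + 535.9225) = 23.85 mm
Threshold 125 mm: R14 (23.85 mm), R4 (37.44 mm), R5 (97.84 mm), R11 (103.14 mm) are within range.

R14, R4, R5, R11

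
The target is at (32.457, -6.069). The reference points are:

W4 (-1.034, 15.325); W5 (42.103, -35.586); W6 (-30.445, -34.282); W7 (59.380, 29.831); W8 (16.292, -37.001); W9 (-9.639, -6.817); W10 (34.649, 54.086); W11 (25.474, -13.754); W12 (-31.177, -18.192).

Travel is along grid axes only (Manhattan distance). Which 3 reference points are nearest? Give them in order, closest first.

Distances from (32.457, -6.069):
W4: 54.885
W5: 39.163
W6: 91.115
W7: 62.823
W8: 47.097
W9: 42.844
W10: 62.347
W11: 14.668
W12: 75.757
Sorted: W11 (14.668) < W5 (39.163) < W9 (42.844) < W8 (47.097) < W4 (54.885) < …

W11, W5, W9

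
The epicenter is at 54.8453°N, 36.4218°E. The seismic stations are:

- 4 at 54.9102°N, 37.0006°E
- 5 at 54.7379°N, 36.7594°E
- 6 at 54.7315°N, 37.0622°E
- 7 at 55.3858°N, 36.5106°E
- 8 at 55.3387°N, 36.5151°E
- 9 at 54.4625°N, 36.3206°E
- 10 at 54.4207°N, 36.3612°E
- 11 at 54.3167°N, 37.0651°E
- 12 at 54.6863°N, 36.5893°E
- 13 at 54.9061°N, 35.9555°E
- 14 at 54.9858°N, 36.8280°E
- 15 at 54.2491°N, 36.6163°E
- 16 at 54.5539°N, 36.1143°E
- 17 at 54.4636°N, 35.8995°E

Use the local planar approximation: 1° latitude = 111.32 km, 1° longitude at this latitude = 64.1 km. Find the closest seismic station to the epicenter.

12

Distances from 54.8453°N, 36.4218°E:
4: √((0.0649·111.32)² + (0.5788·64.1)²) = √(52.195828 + 1376.490137) = 37.7980 km
5: √((-0.1074·111.32)² + (0.3376·64.1)²) = √(142.940388 + 468.296525) = 24.7232 km
6: √((-0.1138·111.32)² + (0.6404·64.1)²) = √(160.483697 + 1685.072944) = 42.9599 km
7: √((0.5405·111.32)² + (0.0888·64.1)²) = √(3620.243579 + 32.399775) = 60.4371 km
8: √((0.4934·111.32)² + (0.0933·64.1)²) = √(3016.787262 + 35.766739) = 55.2499 km
9: √((-0.3828·111.32)² + (-0.1012·64.1)²) = √(1815.892996 + 42.080131) = 43.1042 km
10: √((-0.4246·111.32)² + (-0.0606·64.1)²) = √(2234.119375 + 15.089029) = 47.4258 km
11: √((-0.5286·111.32)² + (0.6433·64.1)²) = √(3462.587149 + 1700.368934) = 71.8537 km
12: √((-0.1590·111.32)² + (0.1675·64.1)²) = √(313.285752 + 115.277801) = 20.7018 km
13: √((0.0608·111.32)² + (-0.4663·64.1)²) = √(45.809289 + 893.401937) = 30.6466 km
14: √((0.1405·111.32)² + (0.4062·64.1)²) = √(244.623989 + 677.947240) = 30.3739 km
15: √((-0.5962·111.32)² + (0.1945·64.1)²) = √(4404.842037 + 155.437310) = 67.5298 km
16: √((-0.2914·111.32)² + (-0.3075·64.1)²) = √(1052.265884 + 388.513666) = 37.9576 km
17: √((-0.3817·111.32)² + (-0.5223·64.1)²) = √(1805.471824 + 1120.872233) = 54.0957 km
Minimum: 12 at 20.7018 km.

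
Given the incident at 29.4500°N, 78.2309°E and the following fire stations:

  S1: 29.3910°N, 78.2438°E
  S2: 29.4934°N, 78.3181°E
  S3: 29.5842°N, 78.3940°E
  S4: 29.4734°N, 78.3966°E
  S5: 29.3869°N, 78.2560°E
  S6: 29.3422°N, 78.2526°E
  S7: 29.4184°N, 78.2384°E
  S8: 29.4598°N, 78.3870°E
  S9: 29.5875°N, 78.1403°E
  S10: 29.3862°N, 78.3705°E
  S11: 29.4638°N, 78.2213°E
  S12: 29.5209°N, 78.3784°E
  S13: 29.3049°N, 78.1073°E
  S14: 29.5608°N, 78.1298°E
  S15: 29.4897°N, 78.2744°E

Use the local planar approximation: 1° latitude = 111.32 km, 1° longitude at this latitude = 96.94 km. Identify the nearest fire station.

S11

Distances from 29.4500°N, 78.2309°E:
S1: 6.6859 km
S2: 9.7364 km
S3: 21.7523 km
S4: 16.2728 km
S5: 7.4338 km
S6: 12.1833 km
S7: 3.5921 km
S8: 15.1716 km
S9: 17.6473 km
S10: 15.2833 km
S11: 1.7961 km
S12: 16.3323 km
S13: 20.1114 km
S14: 15.7539 km
S15: 6.1085 km
Minimum: S11 at 1.7961 km.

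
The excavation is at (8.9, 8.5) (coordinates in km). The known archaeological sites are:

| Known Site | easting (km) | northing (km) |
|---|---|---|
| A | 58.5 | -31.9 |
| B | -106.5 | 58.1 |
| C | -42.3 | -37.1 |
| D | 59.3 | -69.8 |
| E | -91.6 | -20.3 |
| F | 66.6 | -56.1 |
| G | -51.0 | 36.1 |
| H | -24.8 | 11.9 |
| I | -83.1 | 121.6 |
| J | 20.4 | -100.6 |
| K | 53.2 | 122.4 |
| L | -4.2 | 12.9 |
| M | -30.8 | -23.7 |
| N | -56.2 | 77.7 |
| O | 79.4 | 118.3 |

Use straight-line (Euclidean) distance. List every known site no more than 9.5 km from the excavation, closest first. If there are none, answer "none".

none

Distances from (8.9, 8.5):
A: √((49.6)² + (-40.4)²) = √(2460.160 + 1632.160) = 64.0 km
B: √((-115.4)² + (49.6)²) = √(13317.160 + 2460.160) = 125.6 km
C: √((-51.2)² + (-45.6)²) = √(2621.440 + 2079.360) = 68.6 km
D: √((50.4)² + (-78.3)²) = √(2540.160 + 6130.890) = 93.1 km
E: √((-100.5)² + (-28.8)²) = √(10100.250 + 829.440) = 104.5 km
F: √((57.7)² + (-64.6)²) = √(3329.290 + 4173.160) = 86.6 km
G: √((-59.9)² + (27.6)²) = √(3588.010 + 761.760) = 66.0 km
H: √((-33.7)² + (3.4)²) = √(1135.690 + 11.560) = 33.9 km
I: √((-92.0)² + (113.1)²) = √(8464.000 + 12791.610) = 145.8 km
J: √((11.5)² + (-109.1)²) = √(132.250 + 11902.810) = 109.7 km
K: √((44.3)² + (113.9)²) = √(1962.490 + 12973.210) = 122.2 km
L: √((-13.1)² + (4.4)²) = √(171.610 + 19.360) = 13.8 km
M: √((-39.7)² + (-32.2)²) = √(1576.090 + 1036.840) = 51.1 km
N: √((-65.1)² + (69.2)²) = √(4238.010 + 4788.640) = 95.0 km
O: √((70.5)² + (109.8)²) = √(4970.250 + 12056.040) = 130.5 km
Threshold 9.5 km: none within range.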